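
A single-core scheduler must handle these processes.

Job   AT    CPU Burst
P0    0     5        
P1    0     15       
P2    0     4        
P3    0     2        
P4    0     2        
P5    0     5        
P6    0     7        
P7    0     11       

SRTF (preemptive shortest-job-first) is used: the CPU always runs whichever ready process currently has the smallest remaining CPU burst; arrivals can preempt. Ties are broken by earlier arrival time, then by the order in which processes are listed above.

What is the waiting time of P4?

Timeline: | P3 0-2 | P4 2-4 | P2 4-8 | P0 8-13 | P5 13-18 | P6 18-25 | P7 25-36 | P1 36-51 |
Completion: P0=13  P1=51  P2=8  P3=2  P4=4  P5=18  P6=25  P7=36
Turnaround (C−A): P0=13  P1=51  P2=8  P3=2  P4=4  P5=18  P6=25  P7=36
Waiting(P4) = turnaround − burst = 4 − 2 = 2

2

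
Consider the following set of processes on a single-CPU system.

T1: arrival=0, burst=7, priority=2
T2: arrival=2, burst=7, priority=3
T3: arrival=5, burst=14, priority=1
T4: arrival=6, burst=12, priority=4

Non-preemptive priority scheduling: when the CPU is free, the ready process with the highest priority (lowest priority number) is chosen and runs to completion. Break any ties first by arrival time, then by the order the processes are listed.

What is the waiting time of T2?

19

Gantt: | T1 0-7 | T3 7-21 | T2 21-28 | T4 28-40 |
Completion: T1=7  T2=28  T3=21  T4=40
Turnaround (C−A): T1=7  T2=26  T3=16  T4=34
Waiting(T2) = turnaround − burst = 26 − 7 = 19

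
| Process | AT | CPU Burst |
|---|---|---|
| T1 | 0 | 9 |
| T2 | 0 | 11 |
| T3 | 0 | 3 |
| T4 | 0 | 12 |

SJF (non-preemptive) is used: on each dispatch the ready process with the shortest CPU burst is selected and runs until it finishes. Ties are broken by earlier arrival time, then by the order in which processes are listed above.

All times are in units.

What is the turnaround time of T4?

Timeline: | T3 0-3 | T1 3-12 | T2 12-23 | T4 23-35 |
Completion: T1=12  T2=23  T3=3  T4=35
Turnaround (C−A): T1=12  T2=23  T3=3  T4=35
Turnaround(T4) = completion − arrival = 35 − 0 = 35

35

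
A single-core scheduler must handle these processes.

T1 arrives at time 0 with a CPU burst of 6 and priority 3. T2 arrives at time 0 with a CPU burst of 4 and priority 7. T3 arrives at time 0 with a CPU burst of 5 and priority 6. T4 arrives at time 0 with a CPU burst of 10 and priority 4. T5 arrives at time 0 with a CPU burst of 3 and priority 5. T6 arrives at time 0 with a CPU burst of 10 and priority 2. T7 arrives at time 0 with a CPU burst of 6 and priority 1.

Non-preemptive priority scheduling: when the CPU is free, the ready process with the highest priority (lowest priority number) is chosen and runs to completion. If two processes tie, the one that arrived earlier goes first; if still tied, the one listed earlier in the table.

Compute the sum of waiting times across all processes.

151

Gantt: | T7 0-6 | T6 6-16 | T1 16-22 | T4 22-32 | T5 32-35 | T3 35-40 | T2 40-44 |
Completion: T1=22  T2=44  T3=40  T4=32  T5=35  T6=16  T7=6
Turnaround (C−A): T1=22  T2=44  T3=40  T4=32  T5=35  T6=16  T7=6
Waiting = turnaround − burst: T1=16, T2=40, T3=35, T4=22, T5=32, T6=6, T7=0
Total waiting = 16 + 40 + 35 + 22 + 32 + 6 + 0 = 151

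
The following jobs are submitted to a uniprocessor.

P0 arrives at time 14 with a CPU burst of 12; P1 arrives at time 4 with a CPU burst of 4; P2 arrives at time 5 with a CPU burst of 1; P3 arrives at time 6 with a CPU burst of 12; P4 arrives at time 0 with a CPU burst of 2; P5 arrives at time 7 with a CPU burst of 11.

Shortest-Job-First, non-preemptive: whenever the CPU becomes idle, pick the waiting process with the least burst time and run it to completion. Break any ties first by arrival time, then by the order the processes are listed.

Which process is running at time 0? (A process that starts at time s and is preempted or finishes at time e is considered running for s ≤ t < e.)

Gantt: | P4 0-2 | idle 2-4 | P1 4-8 | P2 8-9 | P5 9-20 | P3 20-32 | P0 32-44 |
Completion: P0=44  P1=8  P2=9  P3=32  P4=2  P5=20
Turnaround (C−A): P0=30  P1=4  P2=4  P3=26  P4=2  P5=13

P4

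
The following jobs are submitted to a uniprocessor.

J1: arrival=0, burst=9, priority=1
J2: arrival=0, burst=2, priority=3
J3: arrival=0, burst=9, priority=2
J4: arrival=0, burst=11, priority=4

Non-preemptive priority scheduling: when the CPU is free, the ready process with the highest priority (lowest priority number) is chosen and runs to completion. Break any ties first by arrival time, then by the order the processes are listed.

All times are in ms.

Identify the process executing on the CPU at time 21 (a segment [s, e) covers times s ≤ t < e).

Gantt: | J1 0-9 | J3 9-18 | J2 18-20 | J4 20-31 |
Completion: J1=9  J2=20  J3=18  J4=31
Turnaround (C−A): J1=9  J2=20  J3=18  J4=31

J4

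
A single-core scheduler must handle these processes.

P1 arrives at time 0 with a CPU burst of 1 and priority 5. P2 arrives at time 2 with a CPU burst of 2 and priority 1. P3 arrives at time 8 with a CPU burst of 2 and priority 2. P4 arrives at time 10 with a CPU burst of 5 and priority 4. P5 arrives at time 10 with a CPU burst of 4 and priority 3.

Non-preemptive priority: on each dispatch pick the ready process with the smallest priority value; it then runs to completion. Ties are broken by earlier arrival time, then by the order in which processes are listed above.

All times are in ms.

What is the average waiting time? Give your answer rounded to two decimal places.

Timeline: | P1 0-1 | idle 1-2 | P2 2-4 | idle 4-8 | P3 8-10 | P5 10-14 | P4 14-19 |
Completion: P1=1  P2=4  P3=10  P4=19  P5=14
Turnaround (C−A): P1=1  P2=2  P3=2  P4=9  P5=4
Waiting times: P1=0, P2=0, P3=0, P4=4, P5=0
Average waiting = (0+0+0+4+0) / 5 = 4/5 = 0.80

0.80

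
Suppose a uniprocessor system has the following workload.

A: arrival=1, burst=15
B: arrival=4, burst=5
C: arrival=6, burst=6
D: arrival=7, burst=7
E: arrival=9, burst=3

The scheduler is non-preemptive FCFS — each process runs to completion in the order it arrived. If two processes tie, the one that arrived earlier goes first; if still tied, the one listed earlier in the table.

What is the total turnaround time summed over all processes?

Schedule: | idle 0-1 | A 1-16 | B 16-21 | C 21-27 | D 27-34 | E 34-37 |
Completion: A=16  B=21  C=27  D=34  E=37
Turnaround = completion − arrival: A=15, B=17, C=21, D=27, E=28
Total turnaround = 15 + 17 + 21 + 27 + 28 = 108

108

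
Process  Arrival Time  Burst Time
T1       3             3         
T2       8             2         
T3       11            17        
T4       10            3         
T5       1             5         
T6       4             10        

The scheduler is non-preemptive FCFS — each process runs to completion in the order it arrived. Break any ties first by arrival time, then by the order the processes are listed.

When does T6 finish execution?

Timeline: | idle 0-1 | T5 1-6 | T1 6-9 | T6 9-19 | T2 19-21 | T4 21-24 | T3 24-41 |
Completion: T1=9  T2=21  T3=41  T4=24  T5=6  T6=19
Turnaround (C−A): T1=6  T2=13  T3=30  T4=14  T5=5  T6=15

19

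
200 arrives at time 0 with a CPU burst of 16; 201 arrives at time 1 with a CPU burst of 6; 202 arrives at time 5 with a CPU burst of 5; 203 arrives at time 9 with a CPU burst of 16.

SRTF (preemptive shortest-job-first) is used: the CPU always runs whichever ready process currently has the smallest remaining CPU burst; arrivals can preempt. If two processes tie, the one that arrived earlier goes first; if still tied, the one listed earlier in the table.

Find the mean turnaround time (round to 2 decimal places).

Timeline: | 200 0-1 | 201 1-7 | 202 7-12 | 200 12-27 | 203 27-43 |
Completion: 200=27  201=7  202=12  203=43
Turnaround (C−A): 200=27  201=6  202=7  203=34
Turnaround times: 200=27, 201=6, 202=7, 203=34
Average turnaround = (27+6+7+34) / 4 = 74/4 = 18.50

18.50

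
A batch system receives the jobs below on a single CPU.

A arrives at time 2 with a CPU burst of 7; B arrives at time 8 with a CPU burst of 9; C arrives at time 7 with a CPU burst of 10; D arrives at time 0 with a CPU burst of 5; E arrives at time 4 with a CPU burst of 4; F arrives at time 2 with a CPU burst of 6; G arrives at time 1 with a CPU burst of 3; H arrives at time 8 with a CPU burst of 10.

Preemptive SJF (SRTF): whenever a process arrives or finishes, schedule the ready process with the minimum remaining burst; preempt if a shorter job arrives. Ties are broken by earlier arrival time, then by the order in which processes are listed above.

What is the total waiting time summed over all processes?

Schedule: | D 0-1 | G 1-4 | D 4-8 | E 8-12 | F 12-18 | A 18-25 | B 25-34 | C 34-44 | H 44-54 |
Completion: A=25  B=34  C=44  D=8  E=12  F=18  G=4  H=54
Turnaround (C−A): A=23  B=26  C=37  D=8  E=8  F=16  G=3  H=46
Waiting = turnaround − burst: A=16, B=17, C=27, D=3, E=4, F=10, G=0, H=36
Total waiting = 16 + 17 + 27 + 3 + 4 + 10 + 0 + 36 = 113

113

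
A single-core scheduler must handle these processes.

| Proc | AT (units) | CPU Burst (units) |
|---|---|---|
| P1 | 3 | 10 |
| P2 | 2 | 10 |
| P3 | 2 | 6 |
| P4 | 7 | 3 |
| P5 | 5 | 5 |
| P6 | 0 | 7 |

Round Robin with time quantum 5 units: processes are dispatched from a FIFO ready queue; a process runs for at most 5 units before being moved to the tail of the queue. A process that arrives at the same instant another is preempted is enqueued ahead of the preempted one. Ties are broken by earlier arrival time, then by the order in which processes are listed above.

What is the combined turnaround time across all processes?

Schedule: | P6 0-5 | P2 5-10 | P3 10-15 | P1 15-20 | P5 20-25 | P6 25-27 | P4 27-30 | P2 30-35 | P3 35-36 | P1 36-41 |
Completion: P1=41  P2=35  P3=36  P4=30  P5=25  P6=27
Turnaround = completion − arrival: P1=38, P2=33, P3=34, P4=23, P5=20, P6=27
Total turnaround = 38 + 33 + 34 + 23 + 20 + 27 = 175

175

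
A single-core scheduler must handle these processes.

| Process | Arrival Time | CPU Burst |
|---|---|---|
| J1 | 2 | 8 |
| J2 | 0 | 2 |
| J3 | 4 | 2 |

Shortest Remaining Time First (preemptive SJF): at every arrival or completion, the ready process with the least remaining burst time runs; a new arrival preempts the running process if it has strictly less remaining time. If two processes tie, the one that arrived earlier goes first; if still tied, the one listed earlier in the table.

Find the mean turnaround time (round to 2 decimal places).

Timeline: | J2 0-2 | J1 2-4 | J3 4-6 | J1 6-12 |
Completion: J1=12  J2=2  J3=6
Turnaround (C−A): J1=10  J2=2  J3=2
Turnaround times: J1=10, J2=2, J3=2
Average turnaround = (10+2+2) / 3 = 14/3 = 4.67

4.67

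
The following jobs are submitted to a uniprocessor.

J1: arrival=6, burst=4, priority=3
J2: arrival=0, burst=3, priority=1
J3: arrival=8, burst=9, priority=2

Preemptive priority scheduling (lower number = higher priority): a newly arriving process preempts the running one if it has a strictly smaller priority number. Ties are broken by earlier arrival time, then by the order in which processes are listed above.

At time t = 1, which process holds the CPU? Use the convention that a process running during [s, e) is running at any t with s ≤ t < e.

J2

Schedule: | J2 0-3 | idle 3-6 | J1 6-8 | J3 8-17 | J1 17-19 |
Completion: J1=19  J2=3  J3=17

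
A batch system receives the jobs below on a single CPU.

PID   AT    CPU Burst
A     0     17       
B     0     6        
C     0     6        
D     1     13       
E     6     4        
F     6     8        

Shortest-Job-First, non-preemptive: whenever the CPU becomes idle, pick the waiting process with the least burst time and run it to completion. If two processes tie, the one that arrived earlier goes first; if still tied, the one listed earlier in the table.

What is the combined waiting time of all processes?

Timeline: | B 0-6 | E 6-10 | C 10-16 | F 16-24 | D 24-37 | A 37-54 |
Completion: A=54  B=6  C=16  D=37  E=10  F=24
Turnaround (C−A): A=54  B=6  C=16  D=36  E=4  F=18
Waiting = turnaround − burst: A=37, B=0, C=10, D=23, E=0, F=10
Total waiting = 37 + 0 + 10 + 23 + 0 + 10 = 80

80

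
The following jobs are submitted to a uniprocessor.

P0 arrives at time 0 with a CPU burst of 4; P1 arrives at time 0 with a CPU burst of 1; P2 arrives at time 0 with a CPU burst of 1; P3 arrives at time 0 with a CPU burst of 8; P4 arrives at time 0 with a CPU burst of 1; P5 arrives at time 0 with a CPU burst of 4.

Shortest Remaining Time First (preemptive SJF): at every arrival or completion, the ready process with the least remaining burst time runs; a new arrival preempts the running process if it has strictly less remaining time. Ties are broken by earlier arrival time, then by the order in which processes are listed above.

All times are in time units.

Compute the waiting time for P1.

0

Gantt: | P1 0-1 | P2 1-2 | P4 2-3 | P0 3-7 | P5 7-11 | P3 11-19 |
Completion: P0=7  P1=1  P2=2  P3=19  P4=3  P5=11
Turnaround (C−A): P0=7  P1=1  P2=2  P3=19  P4=3  P5=11
Waiting(P1) = turnaround − burst = 1 − 1 = 0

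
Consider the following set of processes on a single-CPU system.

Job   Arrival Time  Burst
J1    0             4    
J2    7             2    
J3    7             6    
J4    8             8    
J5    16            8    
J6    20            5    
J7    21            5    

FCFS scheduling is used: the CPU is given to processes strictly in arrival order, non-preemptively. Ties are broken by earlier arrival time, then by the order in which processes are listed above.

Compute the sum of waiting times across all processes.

Schedule: | J1 0-4 | idle 4-7 | J2 7-9 | J3 9-15 | J4 15-23 | J5 23-31 | J6 31-36 | J7 36-41 |
Completion: J1=4  J2=9  J3=15  J4=23  J5=31  J6=36  J7=41
Waiting = turnaround − burst: J1=0, J2=0, J3=2, J4=7, J5=7, J6=11, J7=15
Total waiting = 0 + 0 + 2 + 7 + 7 + 11 + 15 = 42

42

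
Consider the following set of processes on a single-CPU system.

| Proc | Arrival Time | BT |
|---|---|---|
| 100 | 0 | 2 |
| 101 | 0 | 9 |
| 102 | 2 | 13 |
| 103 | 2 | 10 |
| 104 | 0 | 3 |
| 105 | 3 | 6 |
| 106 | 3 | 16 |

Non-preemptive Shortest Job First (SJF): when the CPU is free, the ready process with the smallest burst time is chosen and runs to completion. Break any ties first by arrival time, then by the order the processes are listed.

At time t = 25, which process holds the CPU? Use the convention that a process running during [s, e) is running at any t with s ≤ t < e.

103

Timeline: | 100 0-2 | 104 2-5 | 105 5-11 | 101 11-20 | 103 20-30 | 102 30-43 | 106 43-59 |
Completion: 100=2  101=20  102=43  103=30  104=5  105=11  106=59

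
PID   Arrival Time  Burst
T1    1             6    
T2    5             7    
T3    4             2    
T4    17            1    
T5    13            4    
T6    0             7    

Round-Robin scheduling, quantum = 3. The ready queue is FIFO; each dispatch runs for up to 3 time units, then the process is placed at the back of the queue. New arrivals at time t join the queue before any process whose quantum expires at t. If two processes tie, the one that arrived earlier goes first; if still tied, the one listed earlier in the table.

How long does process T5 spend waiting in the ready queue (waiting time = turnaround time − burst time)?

9

Gantt: | T6 0-3 | T1 3-6 | T6 6-9 | T3 9-11 | T2 11-14 | T1 14-17 | T6 17-18 | T5 18-21 | T2 21-24 | T4 24-25 | T5 25-26 | T2 26-27 |
Completion: T1=17  T2=27  T3=11  T4=25  T5=26  T6=18
Waiting(T5) = turnaround − burst = 13 − 4 = 9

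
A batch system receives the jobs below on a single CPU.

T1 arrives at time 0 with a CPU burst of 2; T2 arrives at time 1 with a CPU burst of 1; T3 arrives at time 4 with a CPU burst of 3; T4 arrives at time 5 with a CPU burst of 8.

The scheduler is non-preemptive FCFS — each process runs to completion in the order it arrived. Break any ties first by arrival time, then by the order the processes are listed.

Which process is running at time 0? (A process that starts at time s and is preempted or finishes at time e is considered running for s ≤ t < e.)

Gantt: | T1 0-2 | T2 2-3 | idle 3-4 | T3 4-7 | T4 7-15 |
Completion: T1=2  T2=3  T3=7  T4=15

T1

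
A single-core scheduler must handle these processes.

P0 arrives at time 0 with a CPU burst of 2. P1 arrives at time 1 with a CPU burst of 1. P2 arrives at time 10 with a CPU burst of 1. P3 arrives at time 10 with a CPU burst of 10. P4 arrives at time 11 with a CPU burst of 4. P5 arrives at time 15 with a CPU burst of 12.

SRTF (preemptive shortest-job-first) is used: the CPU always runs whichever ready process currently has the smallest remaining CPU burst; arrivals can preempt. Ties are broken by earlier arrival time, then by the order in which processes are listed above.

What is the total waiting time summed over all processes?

16

Timeline: | P0 0-2 | P1 2-3 | idle 3-10 | P2 10-11 | P4 11-15 | P3 15-25 | P5 25-37 |
Completion: P0=2  P1=3  P2=11  P3=25  P4=15  P5=37
Turnaround (C−A): P0=2  P1=2  P2=1  P3=15  P4=4  P5=22
Waiting = turnaround − burst: P0=0, P1=1, P2=0, P3=5, P4=0, P5=10
Total waiting = 0 + 1 + 0 + 5 + 0 + 10 = 16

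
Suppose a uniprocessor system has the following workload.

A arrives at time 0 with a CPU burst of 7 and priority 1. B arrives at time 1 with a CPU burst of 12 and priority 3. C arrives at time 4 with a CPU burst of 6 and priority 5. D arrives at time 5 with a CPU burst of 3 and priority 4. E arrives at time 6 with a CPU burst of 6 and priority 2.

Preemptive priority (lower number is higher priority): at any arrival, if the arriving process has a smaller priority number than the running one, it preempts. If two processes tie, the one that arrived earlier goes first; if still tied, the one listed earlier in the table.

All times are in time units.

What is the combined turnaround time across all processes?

Timeline: | A 0-7 | E 7-13 | B 13-25 | D 25-28 | C 28-34 |
Completion: A=7  B=25  C=34  D=28  E=13
Turnaround (C−A): A=7  B=24  C=30  D=23  E=7
Turnaround = completion − arrival: A=7, B=24, C=30, D=23, E=7
Total turnaround = 7 + 24 + 30 + 23 + 7 = 91

91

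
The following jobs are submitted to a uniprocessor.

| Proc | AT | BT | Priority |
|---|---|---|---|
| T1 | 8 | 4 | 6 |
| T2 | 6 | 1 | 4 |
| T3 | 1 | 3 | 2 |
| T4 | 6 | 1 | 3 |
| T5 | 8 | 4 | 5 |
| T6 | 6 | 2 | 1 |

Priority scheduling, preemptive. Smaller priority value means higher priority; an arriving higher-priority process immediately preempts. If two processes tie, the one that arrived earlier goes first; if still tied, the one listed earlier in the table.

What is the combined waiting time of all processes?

Schedule: | idle 0-1 | T3 1-4 | idle 4-6 | T6 6-8 | T4 8-9 | T2 9-10 | T5 10-14 | T1 14-18 |
Completion: T1=18  T2=10  T3=4  T4=9  T5=14  T6=8
Turnaround (C−A): T1=10  T2=4  T3=3  T4=3  T5=6  T6=2
Waiting = turnaround − burst: T1=6, T2=3, T3=0, T4=2, T5=2, T6=0
Total waiting = 6 + 3 + 0 + 2 + 2 + 0 = 13

13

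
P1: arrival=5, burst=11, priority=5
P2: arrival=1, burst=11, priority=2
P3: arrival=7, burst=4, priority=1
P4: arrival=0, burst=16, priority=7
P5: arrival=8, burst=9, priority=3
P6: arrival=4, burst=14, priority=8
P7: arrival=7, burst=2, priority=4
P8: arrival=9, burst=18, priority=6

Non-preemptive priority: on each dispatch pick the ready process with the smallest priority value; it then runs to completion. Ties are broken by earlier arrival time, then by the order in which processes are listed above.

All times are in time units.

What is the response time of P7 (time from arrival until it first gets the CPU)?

Gantt: | P4 0-16 | P3 16-20 | P2 20-31 | P5 31-40 | P7 40-42 | P1 42-53 | P8 53-71 | P6 71-85 |
Completion: P1=53  P2=31  P3=20  P4=16  P5=40  P6=85  P7=42  P8=71
Turnaround (C−A): P1=48  P2=30  P3=13  P4=16  P5=32  P6=81  P7=35  P8=62
Response(P7) = first start − arrival = 40 − 7 = 33

33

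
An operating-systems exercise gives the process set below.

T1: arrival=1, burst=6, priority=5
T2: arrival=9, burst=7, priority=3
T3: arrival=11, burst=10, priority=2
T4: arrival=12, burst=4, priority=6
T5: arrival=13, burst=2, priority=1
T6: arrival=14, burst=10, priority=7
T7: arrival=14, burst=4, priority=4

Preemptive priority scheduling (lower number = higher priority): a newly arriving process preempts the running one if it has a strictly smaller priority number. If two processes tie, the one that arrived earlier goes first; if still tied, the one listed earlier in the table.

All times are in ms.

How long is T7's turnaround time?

Gantt: | idle 0-1 | T1 1-7 | idle 7-9 | T2 9-11 | T3 11-13 | T5 13-15 | T3 15-23 | T2 23-28 | T7 28-32 | T4 32-36 | T6 36-46 |
Completion: T1=7  T2=28  T3=23  T4=36  T5=15  T6=46  T7=32
Turnaround (C−A): T1=6  T2=19  T3=12  T4=24  T5=2  T6=32  T7=18
Turnaround(T7) = completion − arrival = 32 − 14 = 18

18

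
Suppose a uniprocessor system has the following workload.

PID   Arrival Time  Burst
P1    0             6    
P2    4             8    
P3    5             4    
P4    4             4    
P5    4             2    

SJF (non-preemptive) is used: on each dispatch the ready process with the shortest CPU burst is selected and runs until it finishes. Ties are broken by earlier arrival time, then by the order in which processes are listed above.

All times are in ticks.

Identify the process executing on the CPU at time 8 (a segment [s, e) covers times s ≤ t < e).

P4

Gantt: | P1 0-6 | P5 6-8 | P4 8-12 | P3 12-16 | P2 16-24 |
Completion: P1=6  P2=24  P3=16  P4=12  P5=8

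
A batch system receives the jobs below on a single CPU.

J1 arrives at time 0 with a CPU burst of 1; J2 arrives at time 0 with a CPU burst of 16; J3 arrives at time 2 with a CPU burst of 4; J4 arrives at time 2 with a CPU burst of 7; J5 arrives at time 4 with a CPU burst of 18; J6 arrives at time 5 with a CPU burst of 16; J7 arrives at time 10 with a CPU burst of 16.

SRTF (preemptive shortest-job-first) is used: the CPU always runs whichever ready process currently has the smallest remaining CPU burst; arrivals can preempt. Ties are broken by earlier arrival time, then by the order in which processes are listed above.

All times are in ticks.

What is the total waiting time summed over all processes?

129

Gantt: | J1 0-1 | J2 1-2 | J3 2-6 | J4 6-13 | J2 13-28 | J6 28-44 | J7 44-60 | J5 60-78 |
Completion: J1=1  J2=28  J3=6  J4=13  J5=78  J6=44  J7=60
Turnaround (C−A): J1=1  J2=28  J3=4  J4=11  J5=74  J6=39  J7=50
Waiting = turnaround − burst: J1=0, J2=12, J3=0, J4=4, J5=56, J6=23, J7=34
Total waiting = 0 + 12 + 0 + 4 + 56 + 23 + 34 = 129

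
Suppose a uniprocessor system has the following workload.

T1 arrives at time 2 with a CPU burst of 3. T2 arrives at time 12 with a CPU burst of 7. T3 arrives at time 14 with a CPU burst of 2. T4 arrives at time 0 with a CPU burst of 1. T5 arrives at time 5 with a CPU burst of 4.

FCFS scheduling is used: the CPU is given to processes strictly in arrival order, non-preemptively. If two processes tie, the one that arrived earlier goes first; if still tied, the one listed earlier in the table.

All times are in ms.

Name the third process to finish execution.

Gantt: | T4 0-1 | idle 1-2 | T1 2-5 | T5 5-9 | idle 9-12 | T2 12-19 | T3 19-21 |
Completion: T1=5  T2=19  T3=21  T4=1  T5=9
Turnaround (C−A): T1=3  T2=7  T3=7  T4=1  T5=4
Finish order: T4 → T1 → T5 → T2 → T3

T5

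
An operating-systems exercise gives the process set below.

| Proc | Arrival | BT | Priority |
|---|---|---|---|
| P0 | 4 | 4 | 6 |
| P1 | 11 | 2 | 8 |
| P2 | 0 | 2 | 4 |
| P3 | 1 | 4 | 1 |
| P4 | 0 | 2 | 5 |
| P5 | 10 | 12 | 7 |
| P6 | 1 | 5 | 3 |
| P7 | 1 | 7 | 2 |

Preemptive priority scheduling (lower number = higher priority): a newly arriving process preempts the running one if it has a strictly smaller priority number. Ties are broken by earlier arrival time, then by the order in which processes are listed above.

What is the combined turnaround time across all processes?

142

Gantt: | P2 0-1 | P3 1-5 | P7 5-12 | P6 12-17 | P2 17-18 | P4 18-20 | P0 20-24 | P5 24-36 | P1 36-38 |
Completion: P0=24  P1=38  P2=18  P3=5  P4=20  P5=36  P6=17  P7=12
Turnaround (C−A): P0=20  P1=27  P2=18  P3=4  P4=20  P5=26  P6=16  P7=11
Turnaround = completion − arrival: P0=20, P1=27, P2=18, P3=4, P4=20, P5=26, P6=16, P7=11
Total turnaround = 20 + 27 + 18 + 4 + 20 + 26 + 16 + 11 = 142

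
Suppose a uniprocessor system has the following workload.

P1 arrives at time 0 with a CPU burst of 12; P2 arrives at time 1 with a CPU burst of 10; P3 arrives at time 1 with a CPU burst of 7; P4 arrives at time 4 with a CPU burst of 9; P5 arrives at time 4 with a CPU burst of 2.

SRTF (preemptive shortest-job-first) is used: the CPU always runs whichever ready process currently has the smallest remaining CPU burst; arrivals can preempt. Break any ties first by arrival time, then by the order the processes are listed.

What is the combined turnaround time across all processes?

94

Gantt: | P1 0-1 | P3 1-4 | P5 4-6 | P3 6-10 | P4 10-19 | P2 19-29 | P1 29-40 |
Completion: P1=40  P2=29  P3=10  P4=19  P5=6
Turnaround (C−A): P1=40  P2=28  P3=9  P4=15  P5=2
Turnaround = completion − arrival: P1=40, P2=28, P3=9, P4=15, P5=2
Total turnaround = 40 + 28 + 9 + 15 + 2 = 94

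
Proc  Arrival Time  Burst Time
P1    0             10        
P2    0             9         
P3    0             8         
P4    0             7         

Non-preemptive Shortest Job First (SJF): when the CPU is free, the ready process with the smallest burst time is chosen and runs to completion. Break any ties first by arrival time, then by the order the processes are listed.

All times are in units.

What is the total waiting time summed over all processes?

Gantt: | P4 0-7 | P3 7-15 | P2 15-24 | P1 24-34 |
Completion: P1=34  P2=24  P3=15  P4=7
Waiting = turnaround − burst: P1=24, P2=15, P3=7, P4=0
Total waiting = 24 + 15 + 7 + 0 = 46

46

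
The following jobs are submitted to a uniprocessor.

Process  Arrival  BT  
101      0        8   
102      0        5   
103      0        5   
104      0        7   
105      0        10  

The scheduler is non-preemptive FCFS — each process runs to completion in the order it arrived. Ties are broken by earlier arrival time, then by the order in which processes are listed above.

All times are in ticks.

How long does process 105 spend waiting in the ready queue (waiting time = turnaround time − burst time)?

25

Timeline: | 101 0-8 | 102 8-13 | 103 13-18 | 104 18-25 | 105 25-35 |
Completion: 101=8  102=13  103=18  104=25  105=35
Turnaround (C−A): 101=8  102=13  103=18  104=25  105=35
Waiting(105) = turnaround − burst = 35 − 10 = 25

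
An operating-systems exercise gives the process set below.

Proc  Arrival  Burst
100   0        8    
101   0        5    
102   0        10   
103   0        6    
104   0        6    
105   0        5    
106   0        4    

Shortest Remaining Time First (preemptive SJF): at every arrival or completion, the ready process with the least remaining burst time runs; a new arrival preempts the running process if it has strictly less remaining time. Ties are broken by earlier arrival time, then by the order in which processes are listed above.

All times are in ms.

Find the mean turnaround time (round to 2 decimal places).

21.57

Gantt: | 106 0-4 | 101 4-9 | 105 9-14 | 103 14-20 | 104 20-26 | 100 26-34 | 102 34-44 |
Completion: 100=34  101=9  102=44  103=20  104=26  105=14  106=4
Turnaround (C−A): 100=34  101=9  102=44  103=20  104=26  105=14  106=4
Turnaround times: 100=34, 101=9, 102=44, 103=20, 104=26, 105=14, 106=4
Average turnaround = (34+9+44+20+26+14+4) / 7 = 151/7 = 21.57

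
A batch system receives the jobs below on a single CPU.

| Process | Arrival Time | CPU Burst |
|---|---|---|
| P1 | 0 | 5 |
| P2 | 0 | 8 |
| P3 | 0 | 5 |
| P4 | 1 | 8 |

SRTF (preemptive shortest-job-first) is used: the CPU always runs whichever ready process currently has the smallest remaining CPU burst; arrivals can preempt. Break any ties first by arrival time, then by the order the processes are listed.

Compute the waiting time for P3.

Timeline: | P1 0-5 | P3 5-10 | P2 10-18 | P4 18-26 |
Completion: P1=5  P2=18  P3=10  P4=26
Turnaround (C−A): P1=5  P2=18  P3=10  P4=25
Waiting(P3) = turnaround − burst = 10 − 5 = 5

5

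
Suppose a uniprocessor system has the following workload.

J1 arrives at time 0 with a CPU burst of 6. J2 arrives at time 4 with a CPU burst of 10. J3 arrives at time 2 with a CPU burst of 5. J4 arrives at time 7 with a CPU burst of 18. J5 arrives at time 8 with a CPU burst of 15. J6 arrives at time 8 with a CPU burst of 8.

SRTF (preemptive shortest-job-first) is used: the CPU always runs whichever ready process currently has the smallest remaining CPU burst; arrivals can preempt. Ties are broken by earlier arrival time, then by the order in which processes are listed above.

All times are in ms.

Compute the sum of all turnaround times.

Schedule: | J1 0-6 | J3 6-11 | J6 11-19 | J2 19-29 | J5 29-44 | J4 44-62 |
Completion: J1=6  J2=29  J3=11  J4=62  J5=44  J6=19
Turnaround = completion − arrival: J1=6, J2=25, J3=9, J4=55, J5=36, J6=11
Total turnaround = 6 + 25 + 9 + 55 + 36 + 11 = 142

142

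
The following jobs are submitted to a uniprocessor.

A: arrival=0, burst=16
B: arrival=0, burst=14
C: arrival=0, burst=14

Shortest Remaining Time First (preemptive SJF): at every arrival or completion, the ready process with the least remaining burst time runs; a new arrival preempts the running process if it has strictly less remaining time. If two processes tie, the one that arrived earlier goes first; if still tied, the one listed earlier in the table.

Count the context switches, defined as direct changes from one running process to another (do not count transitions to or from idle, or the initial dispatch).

Schedule: | B 0-14 | C 14-28 | A 28-44 |
Completion: A=44  B=14  C=28

2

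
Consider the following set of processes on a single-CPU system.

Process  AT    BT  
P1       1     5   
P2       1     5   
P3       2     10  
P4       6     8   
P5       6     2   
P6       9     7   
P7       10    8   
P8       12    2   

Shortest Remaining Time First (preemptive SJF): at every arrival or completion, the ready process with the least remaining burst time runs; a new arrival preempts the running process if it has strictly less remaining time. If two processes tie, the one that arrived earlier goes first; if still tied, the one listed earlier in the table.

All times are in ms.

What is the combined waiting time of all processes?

86

Gantt: | idle 0-1 | P1 1-6 | P5 6-8 | P2 8-13 | P8 13-15 | P6 15-22 | P4 22-30 | P7 30-38 | P3 38-48 |
Completion: P1=6  P2=13  P3=48  P4=30  P5=8  P6=22  P7=38  P8=15
Waiting = turnaround − burst: P1=0, P2=7, P3=36, P4=16, P5=0, P6=6, P7=20, P8=1
Total waiting = 0 + 7 + 36 + 16 + 0 + 6 + 20 + 1 = 86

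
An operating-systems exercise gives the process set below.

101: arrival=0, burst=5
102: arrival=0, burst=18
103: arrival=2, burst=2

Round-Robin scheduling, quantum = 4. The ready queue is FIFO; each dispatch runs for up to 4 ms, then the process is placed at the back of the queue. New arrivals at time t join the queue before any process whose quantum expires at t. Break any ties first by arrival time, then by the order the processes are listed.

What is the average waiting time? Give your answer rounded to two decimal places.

6.33

Timeline: | 101 0-4 | 102 4-8 | 103 8-10 | 101 10-11 | 102 11-25 |
Completion: 101=11  102=25  103=10
Turnaround (C−A): 101=11  102=25  103=8
Waiting times: 101=6, 102=7, 103=6
Average waiting = (6+7+6) / 3 = 19/3 = 6.33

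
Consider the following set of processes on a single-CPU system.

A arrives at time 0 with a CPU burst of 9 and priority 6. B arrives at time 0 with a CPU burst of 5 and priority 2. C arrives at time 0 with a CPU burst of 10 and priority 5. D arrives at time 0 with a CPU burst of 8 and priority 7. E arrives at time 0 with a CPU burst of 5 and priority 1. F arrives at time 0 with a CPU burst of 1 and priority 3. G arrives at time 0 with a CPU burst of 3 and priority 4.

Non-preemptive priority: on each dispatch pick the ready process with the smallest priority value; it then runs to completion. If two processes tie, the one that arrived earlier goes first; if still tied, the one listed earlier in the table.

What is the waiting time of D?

Schedule: | E 0-5 | B 5-10 | F 10-11 | G 11-14 | C 14-24 | A 24-33 | D 33-41 |
Completion: A=33  B=10  C=24  D=41  E=5  F=11  G=14
Turnaround (C−A): A=33  B=10  C=24  D=41  E=5  F=11  G=14
Waiting(D) = turnaround − burst = 41 − 8 = 33

33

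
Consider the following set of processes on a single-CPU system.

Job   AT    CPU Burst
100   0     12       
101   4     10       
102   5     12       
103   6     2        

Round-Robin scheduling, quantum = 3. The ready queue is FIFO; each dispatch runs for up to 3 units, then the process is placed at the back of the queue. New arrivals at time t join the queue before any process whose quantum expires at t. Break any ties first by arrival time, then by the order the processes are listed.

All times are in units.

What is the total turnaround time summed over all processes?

Timeline: | 100 0-6 | 101 6-9 | 102 9-12 | 103 12-14 | 100 14-17 | 101 17-20 | 102 20-23 | 100 23-26 | 101 26-29 | 102 29-32 | 101 32-33 | 102 33-36 |
Completion: 100=26  101=33  102=36  103=14
Turnaround (C−A): 100=26  101=29  102=31  103=8
Turnaround = completion − arrival: 100=26, 101=29, 102=31, 103=8
Total turnaround = 26 + 29 + 31 + 8 = 94

94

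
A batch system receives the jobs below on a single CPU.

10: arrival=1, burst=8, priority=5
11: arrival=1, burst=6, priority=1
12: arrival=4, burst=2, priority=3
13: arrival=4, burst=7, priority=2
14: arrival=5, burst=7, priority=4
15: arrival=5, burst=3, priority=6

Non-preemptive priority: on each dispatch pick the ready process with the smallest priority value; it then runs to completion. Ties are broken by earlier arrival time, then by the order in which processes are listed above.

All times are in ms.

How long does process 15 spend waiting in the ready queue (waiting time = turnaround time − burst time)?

26

Timeline: | idle 0-1 | 11 1-7 | 13 7-14 | 12 14-16 | 14 16-23 | 10 23-31 | 15 31-34 |
Completion: 10=31  11=7  12=16  13=14  14=23  15=34
Turnaround (C−A): 10=30  11=6  12=12  13=10  14=18  15=29
Waiting(15) = turnaround − burst = 29 − 3 = 26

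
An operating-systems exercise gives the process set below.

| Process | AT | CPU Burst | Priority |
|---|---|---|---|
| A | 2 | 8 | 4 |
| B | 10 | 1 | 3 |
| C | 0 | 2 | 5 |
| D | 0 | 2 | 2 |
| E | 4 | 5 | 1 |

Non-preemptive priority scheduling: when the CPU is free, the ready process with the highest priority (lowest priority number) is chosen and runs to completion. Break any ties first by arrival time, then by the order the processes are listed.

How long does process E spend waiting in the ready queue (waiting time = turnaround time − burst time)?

Gantt: | D 0-2 | A 2-10 | E 10-15 | B 15-16 | C 16-18 |
Completion: A=10  B=16  C=18  D=2  E=15
Waiting(E) = turnaround − burst = 11 − 5 = 6

6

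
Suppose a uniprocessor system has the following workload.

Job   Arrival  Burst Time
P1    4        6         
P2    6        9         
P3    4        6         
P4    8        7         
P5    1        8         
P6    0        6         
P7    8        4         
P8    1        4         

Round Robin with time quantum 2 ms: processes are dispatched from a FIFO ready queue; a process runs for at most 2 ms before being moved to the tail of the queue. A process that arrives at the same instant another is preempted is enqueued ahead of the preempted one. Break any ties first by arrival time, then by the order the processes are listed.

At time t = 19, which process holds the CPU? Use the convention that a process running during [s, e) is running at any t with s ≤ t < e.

P4

Timeline: | P6 0-2 | P5 2-4 | P8 4-6 | P6 6-8 | P1 8-10 | P3 10-12 | P5 12-14 | P2 14-16 | P8 16-18 | P4 18-20 | P7 20-22 | P6 22-24 | P1 24-26 | P3 26-28 | P5 28-30 | P2 30-32 | P4 32-34 | P7 34-36 | P1 36-38 | P3 38-40 | P5 40-42 | P2 42-44 | P4 44-46 | P2 46-48 | P4 48-49 | P2 49-50 |
Completion: P1=38  P2=50  P3=40  P4=49  P5=42  P6=24  P7=36  P8=18
Turnaround (C−A): P1=34  P2=44  P3=36  P4=41  P5=41  P6=24  P7=28  P8=17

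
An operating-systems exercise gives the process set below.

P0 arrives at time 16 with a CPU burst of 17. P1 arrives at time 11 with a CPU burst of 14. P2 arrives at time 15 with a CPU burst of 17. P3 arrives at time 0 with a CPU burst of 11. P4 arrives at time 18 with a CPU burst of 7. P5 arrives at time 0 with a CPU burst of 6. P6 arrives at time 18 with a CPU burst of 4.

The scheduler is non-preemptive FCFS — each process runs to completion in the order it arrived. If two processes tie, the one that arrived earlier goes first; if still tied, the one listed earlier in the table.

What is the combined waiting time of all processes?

166

Gantt: | P3 0-11 | P5 11-17 | P1 17-31 | P2 31-48 | P0 48-65 | P4 65-72 | P6 72-76 |
Completion: P0=65  P1=31  P2=48  P3=11  P4=72  P5=17  P6=76
Turnaround (C−A): P0=49  P1=20  P2=33  P3=11  P4=54  P5=17  P6=58
Waiting = turnaround − burst: P0=32, P1=6, P2=16, P3=0, P4=47, P5=11, P6=54
Total waiting = 32 + 6 + 16 + 0 + 47 + 11 + 54 = 166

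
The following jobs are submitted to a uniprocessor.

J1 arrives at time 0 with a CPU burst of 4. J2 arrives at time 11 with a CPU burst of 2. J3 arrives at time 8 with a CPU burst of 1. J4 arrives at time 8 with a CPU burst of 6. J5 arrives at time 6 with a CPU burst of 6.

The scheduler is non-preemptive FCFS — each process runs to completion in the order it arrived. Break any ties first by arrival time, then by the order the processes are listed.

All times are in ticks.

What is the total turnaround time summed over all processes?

Timeline: | J1 0-4 | idle 4-6 | J5 6-12 | J3 12-13 | J4 13-19 | J2 19-21 |
Completion: J1=4  J2=21  J3=13  J4=19  J5=12
Turnaround (C−A): J1=4  J2=10  J3=5  J4=11  J5=6
Turnaround = completion − arrival: J1=4, J2=10, J3=5, J4=11, J5=6
Total turnaround = 4 + 10 + 5 + 11 + 6 = 36

36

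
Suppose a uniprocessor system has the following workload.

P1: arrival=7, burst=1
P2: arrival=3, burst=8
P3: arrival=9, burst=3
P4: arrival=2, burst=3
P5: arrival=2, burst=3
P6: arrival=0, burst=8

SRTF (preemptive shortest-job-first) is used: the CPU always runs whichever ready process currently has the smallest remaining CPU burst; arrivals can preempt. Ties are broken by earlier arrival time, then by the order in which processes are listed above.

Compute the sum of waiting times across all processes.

Gantt: | P6 0-2 | P4 2-5 | P5 5-8 | P1 8-9 | P3 9-12 | P6 12-18 | P2 18-26 |
Completion: P1=9  P2=26  P3=12  P4=5  P5=8  P6=18
Turnaround (C−A): P1=2  P2=23  P3=3  P4=3  P5=6  P6=18
Waiting = turnaround − burst: P1=1, P2=15, P3=0, P4=0, P5=3, P6=10
Total waiting = 1 + 15 + 0 + 0 + 3 + 10 = 29

29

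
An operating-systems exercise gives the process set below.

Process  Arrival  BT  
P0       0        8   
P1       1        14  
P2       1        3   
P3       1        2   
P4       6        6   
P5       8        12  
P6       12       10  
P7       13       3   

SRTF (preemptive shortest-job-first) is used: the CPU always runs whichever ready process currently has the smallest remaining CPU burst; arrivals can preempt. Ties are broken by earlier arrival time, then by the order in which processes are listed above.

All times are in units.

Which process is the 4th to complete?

Timeline: | P0 0-1 | P3 1-3 | P2 3-6 | P4 6-12 | P0 12-13 | P7 13-16 | P0 16-22 | P6 22-32 | P5 32-44 | P1 44-58 |
Completion: P0=22  P1=58  P2=6  P3=3  P4=12  P5=44  P6=32  P7=16
Turnaround (C−A): P0=22  P1=57  P2=5  P3=2  P4=6  P5=36  P6=20  P7=3
Finish order: P3 → P2 → P4 → P7 → P0 → P6 → P5 → P1

P7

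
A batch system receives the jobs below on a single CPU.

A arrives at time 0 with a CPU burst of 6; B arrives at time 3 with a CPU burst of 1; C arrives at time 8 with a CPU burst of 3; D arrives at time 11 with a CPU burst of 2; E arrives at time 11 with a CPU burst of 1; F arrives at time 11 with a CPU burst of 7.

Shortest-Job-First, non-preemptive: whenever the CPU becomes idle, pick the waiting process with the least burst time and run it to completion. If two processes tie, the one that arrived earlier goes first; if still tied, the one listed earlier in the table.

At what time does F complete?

21

Timeline: | A 0-6 | B 6-7 | idle 7-8 | C 8-11 | E 11-12 | D 12-14 | F 14-21 |
Completion: A=6  B=7  C=11  D=14  E=12  F=21
Turnaround (C−A): A=6  B=4  C=3  D=3  E=1  F=10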